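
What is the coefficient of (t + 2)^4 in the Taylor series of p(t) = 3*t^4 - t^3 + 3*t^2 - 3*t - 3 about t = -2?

Differentiate repeatedly and evaluate at the center.
[(t + 2)^0] = 71;  [(t + 2)^1] = -123;  [(t + 2)^2] = 81;  [(t + 2)^3] = -25;  [(t + 2)^4] = 3.

3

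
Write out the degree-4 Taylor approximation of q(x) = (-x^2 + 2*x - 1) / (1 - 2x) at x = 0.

Shift and add copies of the series according to the polynomial's terms.
q(0) = -1
q′(0) = 0
q′′(0) = -2
q′′′(0) = -12
q^(4)(0) = -96

-4*x^4 - 2*x^3 - x^2 - 1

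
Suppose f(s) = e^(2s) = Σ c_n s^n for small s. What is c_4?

2/3

Compute the successive derivatives at the expansion point and divide by k!.
f(0) = 1
f′(0) = 2
f′′(0) = 4
f′′′(0) = 8
f^(4)(0) = 16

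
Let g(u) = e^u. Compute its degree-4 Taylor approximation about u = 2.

(u - 2)^4*e^(2)/24 + (u - 2)^3*e^(2)/6 + (u - 2)^2*e^(2)/2 + (u - 2)*e^(2) + e^(2)

g(2) = e^(2)
g′(2) = e^(2)
g′′(2) = e^(2)
g′′′(2) = e^(2)
g^(4)(2) = e^(2)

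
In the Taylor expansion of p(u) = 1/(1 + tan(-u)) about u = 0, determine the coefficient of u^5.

Compose series: expand the inner function first, then feed it into the outer expansion.
[u^0] = 1;  [u^1] = 1;  [u^2] = 1;  [u^3] = 4/3;  [u^4] = 5/3;  [u^5] = 32/15.

32/15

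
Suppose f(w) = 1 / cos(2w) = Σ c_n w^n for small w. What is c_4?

10/3

Write the quotient as an unknown series and match coefficients against numerator = denominator · series.
So c_4 = f^(4)(0)/4! = 10/3.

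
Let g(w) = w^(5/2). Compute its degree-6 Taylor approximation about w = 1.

-5*(w - 1)^6/1024 + 3*(w - 1)^5/256 - 5*(w - 1)^4/128 + 5*(w - 1)^3/16 + 15*(w - 1)^2/8 + 5*(w - 1)/2 + 1

Compute the successive derivatives at the expansion point and divide by k!.
g(1) = 1
g′(1) = 5/2
g′′(1) = 15/4
g′′′(1) = 15/8
g^(4)(1) = -15/16
g^(5)(1) = 45/32
g^(6)(1) = -225/64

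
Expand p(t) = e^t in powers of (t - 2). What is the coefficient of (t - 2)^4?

[(t - 2)^0] = e^(2);  [(t - 2)^1] = e^(2);  [(t - 2)^2] = e^(2)/2;  [(t - 2)^3] = e^(2)/6;  [(t - 2)^4] = e^(2)/24.
So c_4 = p^(4)(2)/4! = e^(2)/24.

e^(2)/24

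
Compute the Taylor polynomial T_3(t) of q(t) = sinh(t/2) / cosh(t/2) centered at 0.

-t^3/24 + t/2

Divide the numerator series by the denominator series (power-series long division).
q(0) = 0
q′(0) = 1/2
q′′(0) = 0
q′′′(0) = -1/4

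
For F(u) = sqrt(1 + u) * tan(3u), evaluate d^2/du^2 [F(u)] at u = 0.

3

Take the Cauchy product of the two expansions.
The coefficient of u^2 in the expansion is 3/2, so F′′(0) = 2! * (3/2) = 3.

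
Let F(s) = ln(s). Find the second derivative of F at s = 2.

From the series, [(s - 2)^2] F = -1/8; multiply by 2! = 2 to get -1/4.

-1/4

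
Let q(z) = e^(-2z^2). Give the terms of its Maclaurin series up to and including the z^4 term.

q(0) = 1
q′(0) = 0
q′′(0) = -4
q′′′(0) = 0
q^(4)(0) = 48

2*z^4 - 2*z^2 + 1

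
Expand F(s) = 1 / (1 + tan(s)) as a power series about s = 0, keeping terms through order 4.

Write 1/(1+u) = 1 - u + u^2 - u^3 + ... and substitute the series for u.

5*s^4/3 - 4*s^3/3 + s^2 - s + 1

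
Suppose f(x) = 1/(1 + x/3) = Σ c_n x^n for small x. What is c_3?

-1/27

[x^0] = 1;  [x^1] = -1/3;  [x^2] = 1/9;  [x^3] = -1/27.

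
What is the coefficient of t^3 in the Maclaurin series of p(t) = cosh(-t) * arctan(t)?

1/6

Expand each factor separately, then convolve coefficients.
p(0) = 0
p′(0) = 1
p′′(0) = 0
p′′′(0) = 1
So c_3 = p′′′(0)/3! = 1/6.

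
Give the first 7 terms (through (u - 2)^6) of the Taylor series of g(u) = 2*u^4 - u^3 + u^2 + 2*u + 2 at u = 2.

2*(u - 2)^4 + 15*(u - 2)^3 + 43*(u - 2)^2 + 58*(u - 2) + 34

[(u - 2)^0] = 34;  [(u - 2)^1] = 58;  [(u - 2)^2] = 43;  [(u - 2)^3] = 15;  [(u - 2)^4] = 2;  [(u - 2)^5] = 0;  [(u - 2)^6] = 0.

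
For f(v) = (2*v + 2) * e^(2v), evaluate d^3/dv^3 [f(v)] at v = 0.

Multiply each power in the prefactor through the base expansion.
From the series, [v^3] f = 20/3; multiply by 3! = 6 to get 40.

40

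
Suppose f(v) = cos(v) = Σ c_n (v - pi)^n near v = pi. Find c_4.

-1/24

Differentiate repeatedly and evaluate at the center.
f(pi) = -1
f′(pi) = 0
f′′(pi) = 1
f′′′(pi) = 0
f^(4)(pi) = -1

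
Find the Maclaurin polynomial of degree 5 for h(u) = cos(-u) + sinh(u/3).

Combine the two series term by term.

u^5/29160 + u^4/24 + u^3/162 - u^2/2 + u/3 + 1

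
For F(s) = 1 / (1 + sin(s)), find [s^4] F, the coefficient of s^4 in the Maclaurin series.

Expand as Σ (-1)^k u^k with u equal to the inner function's series.
F(0) = 1
F′(0) = -1
F′′(0) = 2
F′′′(0) = -5
F^(4)(0) = 16

2/3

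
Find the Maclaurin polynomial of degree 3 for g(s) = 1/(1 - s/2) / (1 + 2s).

Write out both Maclaurin series and multiply, keeping only the needed powers.
g(0) = 1
g′(0) = -3/2
g′′(0) = 13/2
g′′′(0) = -153/4
Then c_k = g^(k)(0)/k! gives each Taylor coefficient.

-51*s^3/8 + 13*s^2/4 - 3*s/2 + 1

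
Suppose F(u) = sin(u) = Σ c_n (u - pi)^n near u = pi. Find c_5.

Differentiate repeatedly and evaluate at the center.
[(u - pi)^0] = 0;  [(u - pi)^1] = -1;  [(u - pi)^2] = 0;  [(u - pi)^3] = 1/6;  [(u - pi)^4] = 0;  [(u - pi)^5] = -1/120.
So c_5 = F^(5)(pi)/5! = -1/120.

-1/120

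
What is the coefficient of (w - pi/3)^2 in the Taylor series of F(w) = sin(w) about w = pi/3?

[(w - pi/3)^0] = sqrt(3)/2;  [(w - pi/3)^1] = 1/2;  [(w - pi/3)^2] = -sqrt(3)/4.

-sqrt(3)/4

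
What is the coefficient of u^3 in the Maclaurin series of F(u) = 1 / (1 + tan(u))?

-4/3

Expand as Σ (-1)^k u^k with u equal to the inner function's series.
F(0) = 1
F′(0) = -1
F′′(0) = 2
F′′′(0) = -8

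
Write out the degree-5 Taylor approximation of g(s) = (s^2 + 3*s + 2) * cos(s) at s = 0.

s^5/8 - 5*s^4/12 - 3*s^3/2 + 3*s + 2

Distribute the polynomial across the series and collect like powers.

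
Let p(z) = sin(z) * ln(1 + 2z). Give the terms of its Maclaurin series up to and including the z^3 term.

-2*z^3 + 2*z^2

Multiply the two series term by term and collect like powers.
p(0) = 0
p′(0) = 0
p′′(0) = 4
p′′′(0) = -12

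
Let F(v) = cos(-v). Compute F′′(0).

The coefficient of v^2 in the expansion is -1/2, so F′′(0) = 2! * (-1/2) = -1.

-1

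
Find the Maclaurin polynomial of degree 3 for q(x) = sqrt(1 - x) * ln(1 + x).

Expand each factor separately, then convolve coefficients.

11*x^3/24 - x^2 + x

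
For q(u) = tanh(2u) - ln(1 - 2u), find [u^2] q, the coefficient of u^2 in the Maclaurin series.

Expand each term separately and add.
q(0) = 0
q′(0) = 4
q′′(0) = 4
Then c_k = q^(k)(0)/k! gives each Taylor coefficient.

2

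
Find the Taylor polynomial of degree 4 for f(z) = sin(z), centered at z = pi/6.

f(pi/6) = 1/2
f′(pi/6) = sqrt(3)/2
f′′(pi/6) = -1/2
f′′′(pi/6) = -sqrt(3)/2
f^(4)(pi/6) = 1/2
The Taylor polynomial is Σ f^(k)(pi/6)/k! · (z - pi/6)^k.

(z - pi/6)^4/48 - sqrt(3)*(z - pi/6)^3/12 - (z - pi/6)^2/4 + sqrt(3)*(z - pi/6)/2 + 1/2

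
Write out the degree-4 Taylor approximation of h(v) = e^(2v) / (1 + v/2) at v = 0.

Write out both Maclaurin series and multiply, keeping only the needed powers.
[v^0] = 1;  [v^1] = 3/2;  [v^2] = 5/4;  [v^3] = 17/24;  [v^4] = 5/16.

5*v^4/16 + 17*v^3/24 + 5*v^2/4 + 3*v/2 + 1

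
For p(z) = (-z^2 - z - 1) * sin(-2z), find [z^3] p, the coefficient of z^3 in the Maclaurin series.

Distribute the polynomial across the series and collect like powers.
p(0) = 0
p′(0) = 2
p′′(0) = 4
p′′′(0) = 4
So c_3 = p′′′(0)/3! = 2/3.

2/3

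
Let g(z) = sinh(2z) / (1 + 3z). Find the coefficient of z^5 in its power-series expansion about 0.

2614/15

Expand each factor separately, then convolve coefficients.
So c_5 = g^(5)(0)/5! = 2614/15.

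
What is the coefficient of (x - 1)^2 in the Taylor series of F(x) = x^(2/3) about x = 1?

-1/9

F(1) = 1
F′(1) = 2/3
F′′(1) = -2/9
Then c_k = F^(k)(1)/k! gives each Taylor coefficient.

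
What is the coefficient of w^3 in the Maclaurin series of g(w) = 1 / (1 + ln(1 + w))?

Expand as Σ (-1)^k u^k with u equal to the inner function's series.
g(0) = 1
g′(0) = -1
g′′(0) = 3
g′′′(0) = -14
So c_3 = g′′′(0)/3! = -7/3.

-7/3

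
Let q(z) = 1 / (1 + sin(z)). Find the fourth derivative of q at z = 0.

Write 1/(1+u) = 1 - u + u^2 - u^3 + ... and substitute the series for u.
From the series, [z^4] q = 2/3; multiply by 4! = 24 to get 16.

16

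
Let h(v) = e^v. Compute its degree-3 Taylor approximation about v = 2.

h(2) = e^(2)
h′(2) = e^(2)
h′′(2) = e^(2)
h′′′(2) = e^(2)

(v - 2)^3*e^(2)/6 + (v - 2)^2*e^(2)/2 + (v - 2)*e^(2) + e^(2)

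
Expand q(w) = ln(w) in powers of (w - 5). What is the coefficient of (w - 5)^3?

1/375

Compute the successive derivatives at the expansion point and divide by k!.
[(w - 5)^0] = ln(5);  [(w - 5)^1] = 1/5;  [(w - 5)^2] = -1/50;  [(w - 5)^3] = 1/375.
So c_3 = q′′′(5)/3! = 1/375.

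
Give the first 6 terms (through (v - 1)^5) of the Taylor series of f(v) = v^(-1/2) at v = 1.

Apply the Taylor formula c_k = f^(k)(a)/k!.
f(1) = 1
f′(1) = -1/2
f′′(1) = 3/4
f′′′(1) = -15/8
f^(4)(1) = 105/16
f^(5)(1) = -945/32

-63*(v - 1)^5/256 + 35*(v - 1)^4/128 - 5*(v - 1)^3/16 + 3*(v - 1)^2/8 - (v - 1)/2 + 1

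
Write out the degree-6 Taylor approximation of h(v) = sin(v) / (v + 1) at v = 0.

-101*v^6/120 + 101*v^5/120 - 5*v^4/6 + 5*v^3/6 - v^2 + v

Multiply the numerator's expansion by the denominator's geometric series.
[v^0] = 0;  [v^1] = 1;  [v^2] = -1;  [v^3] = 5/6;  [v^4] = -5/6;  [v^5] = 101/120;  [v^6] = -101/120.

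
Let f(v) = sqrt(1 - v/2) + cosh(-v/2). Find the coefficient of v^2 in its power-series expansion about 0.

3/32

Expand each term separately and add.
f(0) = 2
f′(0) = -1/4
f′′(0) = 3/16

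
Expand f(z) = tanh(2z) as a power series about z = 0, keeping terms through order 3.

-8*z^3/3 + 2*z

f(0) = 0
f′(0) = 2
f′′(0) = 0
f′′′(0) = -16
Dividing each by k! gives the coefficients c_0, ..., c_3.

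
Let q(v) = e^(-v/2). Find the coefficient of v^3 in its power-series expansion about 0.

[v^0] = 1;  [v^1] = -1/2;  [v^2] = 1/8;  [v^3] = -1/48.

-1/48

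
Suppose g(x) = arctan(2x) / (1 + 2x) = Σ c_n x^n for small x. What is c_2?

-4

Write out both Maclaurin series and multiply, keeping only the needed powers.
So c_2 = g′′(0)/2! = -4.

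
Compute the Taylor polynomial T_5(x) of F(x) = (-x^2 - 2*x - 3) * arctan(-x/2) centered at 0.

Shift and add copies of the series according to the polynomial's terms.
F(0) = 0
F′(0) = 3/2
F′′(0) = 2
F′′′(0) = 9/4
F^(4)(0) = -2
F^(5)(0) = -11/4
Dividing each by k! gives the coefficients c_0, ..., c_5.

-11*x^5/480 - x^4/12 + 3*x^3/8 + x^2 + 3*x/2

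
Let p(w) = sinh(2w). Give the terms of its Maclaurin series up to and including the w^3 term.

p(0) = 0
p′(0) = 2
p′′(0) = 0
p′′′(0) = 8

4*w^3/3 + 2*w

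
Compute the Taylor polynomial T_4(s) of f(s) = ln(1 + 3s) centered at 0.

-81*s^4/4 + 9*s^3 - 9*s^2/2 + 3*s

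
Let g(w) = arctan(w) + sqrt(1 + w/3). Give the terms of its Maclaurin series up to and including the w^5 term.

62243*w^5/311040 - 5*w^4/10368 - 143*w^3/432 - w^2/72 + 7*w/6 + 1

Add the two expansions coefficient-wise.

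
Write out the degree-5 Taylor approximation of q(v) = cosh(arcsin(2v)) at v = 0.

10*v^4/3 + 2*v^2 + 1

Compose series: expand the inner function first, then feed it into the outer expansion.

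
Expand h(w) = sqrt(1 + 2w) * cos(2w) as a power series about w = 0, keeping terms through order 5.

Take the Cauchy product of the two expansions.
[w^0] = 1;  [w^1] = 1;  [w^2] = -5/2;  [w^3] = -3/2;  [w^4] = 25/24;  [w^5] = 13/24.

13*w^5/24 + 25*w^4/24 - 3*w^3/2 - 5*w^2/2 + w + 1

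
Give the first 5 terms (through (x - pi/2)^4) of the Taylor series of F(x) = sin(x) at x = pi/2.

(x - pi/2)^4/24 - (x - pi/2)^2/2 + 1

Use the known series and substitute for the argument.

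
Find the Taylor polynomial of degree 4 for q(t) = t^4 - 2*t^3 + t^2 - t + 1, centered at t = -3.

(t + 3)^4 - 14*(t + 3)^3 + 73*(t + 3)^2 - 169*(t + 3) + 148

[(t + 3)^0] = 148;  [(t + 3)^1] = -169;  [(t + 3)^2] = 73;  [(t + 3)^3] = -14;  [(t + 3)^4] = 1.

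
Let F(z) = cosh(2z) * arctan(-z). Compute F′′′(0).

Multiply the two series term by term and collect like powers.
The coefficient of z^3 in the expansion is -5/3, so F′′′(0) = 3! * (-5/3) = -10.

-10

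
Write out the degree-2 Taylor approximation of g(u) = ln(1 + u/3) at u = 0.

-u^2/18 + u/3

[u^0] = 0;  [u^1] = 1/3;  [u^2] = -1/18.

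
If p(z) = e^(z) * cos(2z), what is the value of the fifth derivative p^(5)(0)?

Expand each factor separately, then convolve coefficients.
The coefficient of z^5 in the expansion is 41/120, so p^(5)(0) = 5! * (41/120) = 41.

41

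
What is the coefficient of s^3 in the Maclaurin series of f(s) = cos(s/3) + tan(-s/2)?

Combine the two series term by term.
f(0) = 1
f′(0) = -1/2
f′′(0) = -1/9
f′′′(0) = -1/4
So c_3 = f′′′(0)/3! = -1/24.

-1/24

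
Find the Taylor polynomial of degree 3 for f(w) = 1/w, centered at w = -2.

[(w + 2)^0] = -1/2;  [(w + 2)^1] = -1/4;  [(w + 2)^2] = -1/8;  [(w + 2)^3] = -1/16.

-(w + 2)^3/16 - (w + 2)^2/8 - (w + 2)/4 - 1/2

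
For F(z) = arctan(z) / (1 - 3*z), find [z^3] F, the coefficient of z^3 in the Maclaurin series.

26/3

Expand 1/(denominator) as a geometric series and multiply by the numerator's series.
F(0) = 0
F′(0) = 1
F′′(0) = 6
F′′′(0) = 52
So c_3 = F′′′(0)/3! = 26/3.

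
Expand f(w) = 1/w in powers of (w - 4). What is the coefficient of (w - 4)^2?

Differentiate repeatedly and evaluate at the center.

1/64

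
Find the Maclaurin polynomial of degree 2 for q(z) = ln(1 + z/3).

q(0) = 0
q′(0) = 1/3
q′′(0) = -1/9

-z^2/18 + z/3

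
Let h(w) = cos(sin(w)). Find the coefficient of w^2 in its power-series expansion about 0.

-1/2

Substitute the inner expansion into the outer series and collect powers.
[w^0] = 1;  [w^1] = 0;  [w^2] = -1/2.
So c_2 = h′′(0)/2! = -1/2.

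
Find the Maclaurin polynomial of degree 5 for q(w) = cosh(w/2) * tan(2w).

4421*w^5/960 + 35*w^3/12 + 2*w

Multiply the two series term by term and collect like powers.
[w^0] = 0;  [w^1] = 2;  [w^2] = 0;  [w^3] = 35/12;  [w^4] = 0;  [w^5] = 4421/960.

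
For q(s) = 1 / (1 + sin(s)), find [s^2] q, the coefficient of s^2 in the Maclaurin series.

1

Expand as Σ (-1)^k u^k with u equal to the inner function's series.
[s^0] = 1;  [s^1] = -1;  [s^2] = 1.
So c_2 = q′′(0)/2! = 1.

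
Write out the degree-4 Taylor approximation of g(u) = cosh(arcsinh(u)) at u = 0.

-u^4/8 + u^2/2 + 1

Substitute the inner expansion into the outer series and collect powers.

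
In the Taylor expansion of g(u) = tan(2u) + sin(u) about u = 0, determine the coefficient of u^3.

Combine the two series term by term.
g(0) = 0
g′(0) = 3
g′′(0) = 0
g′′′(0) = 15
Then c_k = g^(k)(0)/k! gives each Taylor coefficient.

5/2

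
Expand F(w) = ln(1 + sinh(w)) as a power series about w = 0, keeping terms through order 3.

Substitute the inner expansion into the outer series and collect powers.
F(0) = 0
F′(0) = 1
F′′(0) = -1
F′′′(0) = 3

w^3/2 - w^2/2 + w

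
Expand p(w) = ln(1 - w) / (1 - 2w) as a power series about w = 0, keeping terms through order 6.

-1327*w^6/30 - 661*w^5/30 - 131*w^4/12 - 16*w^3/3 - 5*w^2/2 - w

Write out both Maclaurin series and multiply, keeping only the needed powers.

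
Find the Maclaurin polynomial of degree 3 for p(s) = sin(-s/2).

p(0) = 0
p′(0) = -1/2
p′′(0) = 0
p′′′(0) = 1/8
Dividing each by k! gives the coefficients c_0, ..., c_3.

s^3/48 - s/2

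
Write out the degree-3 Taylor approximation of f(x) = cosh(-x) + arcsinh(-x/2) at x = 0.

x^3/48 + x^2/2 - x/2 + 1

Expand each term separately and add.
[x^0] = 1;  [x^1] = -1/2;  [x^2] = 1/2;  [x^3] = 1/48.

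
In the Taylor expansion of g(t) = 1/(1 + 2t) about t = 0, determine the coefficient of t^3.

[t^0] = 1;  [t^1] = -2;  [t^2] = 4;  [t^3] = -8.

-8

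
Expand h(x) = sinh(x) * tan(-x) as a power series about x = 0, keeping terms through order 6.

Expand each factor separately, then convolve coefficients.

-71*x^6/360 - x^4/2 - x^2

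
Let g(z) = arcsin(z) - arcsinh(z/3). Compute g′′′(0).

Combine the two series term by term.
The coefficient of z^3 in the expansion is 14/81, so g′′′(0) = 3! * (14/81) = 28/27.

28/27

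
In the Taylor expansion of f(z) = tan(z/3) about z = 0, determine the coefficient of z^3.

c_3 = f′′′(0)/3! = 1/81.

1/81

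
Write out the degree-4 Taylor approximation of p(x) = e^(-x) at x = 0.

x^4/24 - x^3/6 + x^2/2 - x + 1

[x^0] = 1;  [x^1] = -1;  [x^2] = 1/2;  [x^3] = -1/6;  [x^4] = 1/24.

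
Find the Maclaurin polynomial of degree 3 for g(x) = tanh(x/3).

-x^3/81 + x/3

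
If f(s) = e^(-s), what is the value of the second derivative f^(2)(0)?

1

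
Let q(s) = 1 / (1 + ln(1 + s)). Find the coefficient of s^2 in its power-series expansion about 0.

Use the geometric series for the reciprocal, then substitute.
q(0) = 1
q′(0) = -1
q′′(0) = 3

3/2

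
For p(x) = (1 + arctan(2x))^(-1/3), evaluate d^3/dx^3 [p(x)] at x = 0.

-80/27

Substitute the inner expansion into the outer series and collect powers.
The coefficient of x^3 in the expansion is -40/81, so p′′′(0) = 3! * (-40/81) = -80/27.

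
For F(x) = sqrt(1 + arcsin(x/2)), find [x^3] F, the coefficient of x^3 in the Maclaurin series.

Substitute the inner expansion into the outer series and collect powers.
F(0) = 1
F′(0) = 1/4
F′′(0) = -1/16
F′′′(0) = 7/64
The Taylor polynomial is Σ F^(k)(0)/k! · x^k.

7/384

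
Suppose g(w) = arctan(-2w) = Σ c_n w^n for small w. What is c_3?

8/3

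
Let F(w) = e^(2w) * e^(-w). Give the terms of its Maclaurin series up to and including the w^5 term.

w^5/120 + w^4/24 + w^3/6 + w^2/2 + w + 1

Take the Cauchy product of the two expansions.
[w^0] = 1;  [w^1] = 1;  [w^2] = 1/2;  [w^3] = 1/6;  [w^4] = 1/24;  [w^5] = 1/120.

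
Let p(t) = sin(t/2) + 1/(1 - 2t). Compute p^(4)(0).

384

Expand each term separately and add.
From the series, [t^4] p = 16; multiply by 4! = 24 to get 384.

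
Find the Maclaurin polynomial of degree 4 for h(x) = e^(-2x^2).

2*x^4 - 2*x^2 + 1

Apply the Taylor formula c_k = f^(k)(a)/k!.
[x^0] = 1;  [x^1] = 0;  [x^2] = -2;  [x^3] = 0;  [x^4] = 2.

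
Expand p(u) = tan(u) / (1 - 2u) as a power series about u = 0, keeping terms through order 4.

26*u^4/3 + 13*u^3/3 + 2*u^2 + u

Expand each factor separately, then convolve coefficients.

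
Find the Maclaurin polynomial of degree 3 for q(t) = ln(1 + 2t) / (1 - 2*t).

20*t^3/3 + 2*t^2 + 2*t

Expand 1/(denominator) as a geometric series and multiply by the numerator's series.
q(0) = 0
q′(0) = 2
q′′(0) = 4
q′′′(0) = 40
Then c_k = q^(k)(0)/k! gives each Taylor coefficient.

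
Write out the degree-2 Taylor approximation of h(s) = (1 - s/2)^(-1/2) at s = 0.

h(0) = 1
h′(0) = 1/4
h′′(0) = 3/16
The Taylor polynomial is Σ h^(k)(0)/k! · s^k.

3*s^2/32 + s/4 + 1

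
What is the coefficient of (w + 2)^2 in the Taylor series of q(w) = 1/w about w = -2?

-1/8

q(-2) = -1/2
q′(-2) = -1/4
q′′(-2) = -1/4
The Taylor polynomial is Σ q^(k)(-2)/k! · (w + 2)^k.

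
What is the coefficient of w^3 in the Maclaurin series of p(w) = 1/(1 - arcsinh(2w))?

Plug the Maclaurin series of the inner function into that of the outer and collect terms.
p(0) = 1
p′(0) = 2
p′′(0) = 8
p′′′(0) = 40
Dividing each by k! gives the coefficients c_0, ..., c_3.

20/3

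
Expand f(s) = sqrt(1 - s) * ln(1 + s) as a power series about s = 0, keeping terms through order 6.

-169*s^6/640 + 529*s^5/1920 - 5*s^4/12 + 11*s^3/24 - s^2 + s

Write out both Maclaurin series and multiply, keeping only the needed powers.
f(0) = 0
f′(0) = 1
f′′(0) = -2
f′′′(0) = 11/4
f^(4)(0) = -10
f^(5)(0) = 529/16
f^(6)(0) = -1521/8
Dividing each by k! gives the coefficients c_0, ..., c_6.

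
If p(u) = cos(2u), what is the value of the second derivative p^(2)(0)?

-4

From the series, [u^2] p = -2; multiply by 2! = 2 to get -4.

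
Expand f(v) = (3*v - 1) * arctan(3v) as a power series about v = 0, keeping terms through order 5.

-243*v^5/5 - 27*v^4 + 9*v^3 + 9*v^2 - 3*v

Multiply each power in the prefactor through the base expansion.
[v^0] = 0;  [v^1] = -3;  [v^2] = 9;  [v^3] = 9;  [v^4] = -27;  [v^5] = -243/5.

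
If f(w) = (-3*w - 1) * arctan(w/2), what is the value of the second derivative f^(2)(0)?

Multiply each power in the prefactor through the base expansion.
From the series, [w^2] f = -3/2; multiply by 2! = 2 to get -3.

-3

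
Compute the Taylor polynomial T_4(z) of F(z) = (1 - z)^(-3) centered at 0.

15*z^4 + 10*z^3 + 6*z^2 + 3*z + 1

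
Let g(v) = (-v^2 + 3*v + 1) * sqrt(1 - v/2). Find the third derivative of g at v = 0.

57/64

Multiply each power in the prefactor through the base expansion.
The coefficient of v^3 in the expansion is 19/128, so g′′′(0) = 3! * (19/128) = 57/64.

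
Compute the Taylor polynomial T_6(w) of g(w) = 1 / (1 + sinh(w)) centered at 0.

Write 1/(1+u) = 1 - u + u^2 - u^3 + ... and substitute the series for u.
g(0) = 1
g′(0) = -1
g′′(0) = 2
g′′′(0) = -7
g^(4)(0) = 32
g^(5)(0) = -181
g^(6)(0) = 1232
The Taylor polynomial is Σ g^(k)(0)/k! · w^k.

77*w^6/45 - 181*w^5/120 + 4*w^4/3 - 7*w^3/6 + w^2 - w + 1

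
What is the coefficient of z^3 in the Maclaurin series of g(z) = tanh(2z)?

-8/3

g(0) = 0
g′(0) = 2
g′′(0) = 0
g′′′(0) = -16
So c_3 = g′′′(0)/3! = -8/3.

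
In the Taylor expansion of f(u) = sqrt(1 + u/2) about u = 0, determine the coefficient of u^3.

1/128

Differentiate repeatedly and evaluate at the center.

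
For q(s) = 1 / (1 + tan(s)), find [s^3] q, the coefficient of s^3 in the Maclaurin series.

Use the geometric series for the reciprocal, then substitute.
q(0) = 1
q′(0) = -1
q′′(0) = 2
q′′′(0) = -8

-4/3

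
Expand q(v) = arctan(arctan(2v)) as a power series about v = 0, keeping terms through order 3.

Plug the Maclaurin series of the inner function into that of the outer and collect terms.
[v^0] = 0;  [v^1] = 2;  [v^2] = 0;  [v^3] = -16/3.

-16*v^3/3 + 2*v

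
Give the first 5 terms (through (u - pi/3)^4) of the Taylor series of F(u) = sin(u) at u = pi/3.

sqrt(3)*(u - pi/3)^4/48 - (u - pi/3)^3/12 - sqrt(3)*(u - pi/3)^2/4 + (u - pi/3)/2 + sqrt(3)/2

F(pi/3) = sqrt(3)/2
F′(pi/3) = 1/2
F′′(pi/3) = -sqrt(3)/2
F′′′(pi/3) = -1/2
F^(4)(pi/3) = sqrt(3)/2
The Taylor polynomial is Σ F^(k)(pi/3)/k! · (u - pi/3)^k.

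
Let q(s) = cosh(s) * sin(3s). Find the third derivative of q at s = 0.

Write out both Maclaurin series and multiply, keeping only the needed powers.
From the series, [s^3] q = -3; multiply by 3! = 6 to get -18.

-18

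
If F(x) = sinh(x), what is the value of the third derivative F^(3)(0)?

Compute the successive derivatives at the expansion point and divide by k!.
The coefficient of x^3 in the expansion is 1/6, so F′′′(0) = 3! * (1/6) = 1.

1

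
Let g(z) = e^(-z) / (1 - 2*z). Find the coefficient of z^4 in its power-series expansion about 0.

Use 1/(1 - r) = Σ r^k on the denominator, then take the Cauchy product.
g(0) = 1
g′(0) = 1
g′′(0) = 5
g′′′(0) = 29
g^(4)(0) = 233
Dividing each by k! gives the coefficients c_0, ..., c_4.

233/24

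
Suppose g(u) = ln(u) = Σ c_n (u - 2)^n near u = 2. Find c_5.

1/160

g(2) = ln(2)
g′(2) = 1/2
g′′(2) = -1/4
g′′′(2) = 1/4
g^(4)(2) = -3/8
g^(5)(2) = 3/4
The Taylor polynomial is Σ g^(k)(2)/k! · (u - 2)^k.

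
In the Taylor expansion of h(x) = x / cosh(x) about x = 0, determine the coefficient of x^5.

5/24

Divide the numerator series by the denominator series (power-series long division).
[x^0] = 0;  [x^1] = 1;  [x^2] = 0;  [x^3] = -1/2;  [x^4] = 0;  [x^5] = 5/24.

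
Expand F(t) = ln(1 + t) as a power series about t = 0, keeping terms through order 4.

[t^0] = 0;  [t^1] = 1;  [t^2] = -1/2;  [t^3] = 1/3;  [t^4] = -1/4.

-t^4/4 + t^3/3 - t^2/2 + t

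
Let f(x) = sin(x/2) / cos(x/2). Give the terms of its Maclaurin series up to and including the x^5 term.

Divide the numerator series by the denominator series (power-series long division).
f(0) = 0
f′(0) = 1/2
f′′(0) = 0
f′′′(0) = 1/4
f^(4)(0) = 0
f^(5)(0) = 1/2

x^5/240 + x^3/24 + x/2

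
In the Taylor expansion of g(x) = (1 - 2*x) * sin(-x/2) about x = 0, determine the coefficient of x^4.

Distribute the polynomial across the series and collect like powers.
g(0) = 0
g′(0) = -1/2
g′′(0) = 2
g′′′(0) = 1/8
g^(4)(0) = -1
Dividing each by k! gives the coefficients c_0, ..., c_4.

-1/24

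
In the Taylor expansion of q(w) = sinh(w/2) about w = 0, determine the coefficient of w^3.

1/48

Use the known series and substitute for the argument.
[w^0] = 0;  [w^1] = 1/2;  [w^2] = 0;  [w^3] = 1/48.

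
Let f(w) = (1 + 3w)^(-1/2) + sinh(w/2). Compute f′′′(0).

-101/2

Expand each term separately and add.
From the series, [w^3] f = -101/12; multiply by 3! = 6 to get -101/2.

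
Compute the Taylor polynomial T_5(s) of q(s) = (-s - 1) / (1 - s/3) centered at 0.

-4*s^5/243 - 4*s^4/81 - 4*s^3/27 - 4*s^2/9 - 4*s/3 - 1

Multiply each power in the prefactor through the base expansion.
[s^0] = -1;  [s^1] = -4/3;  [s^2] = -4/9;  [s^3] = -4/27;  [s^4] = -4/81;  [s^5] = -4/243.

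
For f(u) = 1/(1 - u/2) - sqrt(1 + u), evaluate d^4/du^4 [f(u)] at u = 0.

39/16

Add the two expansions coefficient-wise.
The coefficient of u^4 in the expansion is 13/128, so f^(4)(0) = 4! * (13/128) = 39/16.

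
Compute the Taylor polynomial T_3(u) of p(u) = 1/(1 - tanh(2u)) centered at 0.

16*u^3/3 + 4*u^2 + 2*u + 1

Compose series: expand the inner function first, then feed it into the outer expansion.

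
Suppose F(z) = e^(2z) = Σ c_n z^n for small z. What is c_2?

2

Apply the Taylor formula c_k = f^(k)(a)/k!.
So c_2 = F′′(0)/2! = 2.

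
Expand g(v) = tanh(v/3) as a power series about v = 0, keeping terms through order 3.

[v^0] = 0;  [v^1] = 1/3;  [v^2] = 0;  [v^3] = -1/81.

-v^3/81 + v/3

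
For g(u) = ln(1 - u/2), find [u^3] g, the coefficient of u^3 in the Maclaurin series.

c_3 = g′′′(0)/3! = -1/24.

-1/24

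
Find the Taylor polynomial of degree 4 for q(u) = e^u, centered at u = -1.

q(-1) = e^(-1)
q′(-1) = e^(-1)
q′′(-1) = e^(-1)
q′′′(-1) = e^(-1)
q^(4)(-1) = e^(-1)
The Taylor polynomial is Σ q^(k)(-1)/k! · (u + 1)^k.

(u + 1)^4*e^(-1)/24 + (u + 1)^3*e^(-1)/6 + (u + 1)^2*e^(-1)/2 + (u + 1)*e^(-1) + e^(-1)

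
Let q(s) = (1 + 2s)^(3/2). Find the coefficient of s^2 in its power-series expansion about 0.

Use the known series and substitute for the argument.
[s^0] = 1;  [s^1] = 3;  [s^2] = 3/2.
So c_2 = q′′(0)/2! = 3/2.

3/2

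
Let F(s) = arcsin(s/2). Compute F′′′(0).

The coefficient of s^3 in the expansion is 1/48, so F′′′(0) = 3! * (1/48) = 1/8.

1/8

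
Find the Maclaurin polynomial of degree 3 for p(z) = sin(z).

-z^3/6 + z

Differentiate repeatedly and evaluate at the center.
p(0) = 0
p′(0) = 1
p′′(0) = 0
p′′′(0) = -1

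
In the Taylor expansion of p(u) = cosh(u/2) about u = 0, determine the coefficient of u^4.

1/384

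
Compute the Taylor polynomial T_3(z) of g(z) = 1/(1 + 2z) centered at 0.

-8*z^3 + 4*z^2 - 2*z + 1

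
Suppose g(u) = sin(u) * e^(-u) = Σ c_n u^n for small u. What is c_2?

Write out both Maclaurin series and multiply, keeping only the needed powers.
g(0) = 0
g′(0) = 1
g′′(0) = -2
Then c_k = g^(k)(0)/k! gives each Taylor coefficient.

-1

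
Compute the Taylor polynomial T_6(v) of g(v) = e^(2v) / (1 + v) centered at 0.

Multiply the two series term by term and collect like powers.
g(0) = 1
g′(0) = 1
g′′(0) = 2
g′′′(0) = 2
g^(4)(0) = 8
g^(5)(0) = -8
g^(6)(0) = 112
Dividing each by k! gives the coefficients c_0, ..., c_6.

7*v^6/45 - v^5/15 + v^4/3 + v^3/3 + v^2 + v + 1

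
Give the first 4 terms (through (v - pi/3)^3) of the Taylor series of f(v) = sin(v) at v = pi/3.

-(v - pi/3)^3/12 - sqrt(3)*(v - pi/3)^2/4 + (v - pi/3)/2 + sqrt(3)/2

f(pi/3) = sqrt(3)/2
f′(pi/3) = 1/2
f′′(pi/3) = -sqrt(3)/2
f′′′(pi/3) = -1/2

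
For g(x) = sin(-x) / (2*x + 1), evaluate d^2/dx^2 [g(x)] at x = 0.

Use 1/(1 - r) = Σ r^k on the denominator, then take the Cauchy product.
The coefficient of x^2 in the expansion is 2, so g′′(0) = 2! * (2) = 4.

4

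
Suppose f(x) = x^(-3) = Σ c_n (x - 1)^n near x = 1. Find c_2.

[(x - 1)^0] = 1;  [(x - 1)^1] = -3;  [(x - 1)^2] = 6.

6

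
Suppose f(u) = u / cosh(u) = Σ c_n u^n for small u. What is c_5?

5/24

Invert the denominator's series and multiply.
f(0) = 0
f′(0) = 1
f′′(0) = 0
f′′′(0) = -3
f^(4)(0) = 0
f^(5)(0) = 25
So c_5 = f^(5)(0)/5! = 5/24.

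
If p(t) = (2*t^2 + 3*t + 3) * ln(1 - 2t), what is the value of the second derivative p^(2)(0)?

-24

Shift and add copies of the series according to the polynomial's terms.
The coefficient of t^2 in the expansion is -12, so p′′(0) = 2! * (-12) = -24.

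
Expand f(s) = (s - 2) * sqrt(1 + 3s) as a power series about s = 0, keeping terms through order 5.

Shift and add copies of the series according to the polynomial's terms.
f(0) = -2
f′(0) = -2
f′′(0) = 15/2
f′′′(0) = -27
f^(4)(0) = 1539/8
f^(5)(0) = -15795/8
The Taylor polynomial is Σ f^(k)(0)/k! · s^k.

-1053*s^5/64 + 513*s^4/64 - 9*s^3/2 + 15*s^2/4 - 2*s - 2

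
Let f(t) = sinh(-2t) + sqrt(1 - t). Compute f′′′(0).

Add the two expansions coefficient-wise.
From the series, [t^3] f = -67/48; multiply by 3! = 6 to get -67/8.

-67/8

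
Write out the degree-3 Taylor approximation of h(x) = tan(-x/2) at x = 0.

Use the known series and substitute for the argument.

-x^3/24 - x/2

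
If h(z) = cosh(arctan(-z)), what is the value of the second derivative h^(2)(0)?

1

Compose series: expand the inner function first, then feed it into the outer expansion.
The coefficient of z^2 in the expansion is 1/2, so h′′(0) = 2! * (1/2) = 1.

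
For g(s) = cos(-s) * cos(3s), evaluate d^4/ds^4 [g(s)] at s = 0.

136

Take the Cauchy product of the two expansions.
The coefficient of s^4 in the expansion is 17/3, so g^(4)(0) = 4! * (17/3) = 136.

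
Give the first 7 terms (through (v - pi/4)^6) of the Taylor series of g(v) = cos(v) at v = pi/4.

Apply the Taylor formula c_k = f^(k)(a)/k!.
g(pi/4) = sqrt(2)/2
g′(pi/4) = -sqrt(2)/2
g′′(pi/4) = -sqrt(2)/2
g′′′(pi/4) = sqrt(2)/2
g^(4)(pi/4) = sqrt(2)/2
g^(5)(pi/4) = -sqrt(2)/2
g^(6)(pi/4) = -sqrt(2)/2

-sqrt(2)*(v - pi/4)^6/1440 - sqrt(2)*(v - pi/4)^5/240 + sqrt(2)*(v - pi/4)^4/48 + sqrt(2)*(v - pi/4)^3/12 - sqrt(2)*(v - pi/4)^2/4 - sqrt(2)*(v - pi/4)/2 + sqrt(2)/2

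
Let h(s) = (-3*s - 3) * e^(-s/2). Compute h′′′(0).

Distribute the polynomial across the series and collect like powers.
From the series, [s^3] h = -5/16; multiply by 3! = 6 to get -15/8.

-15/8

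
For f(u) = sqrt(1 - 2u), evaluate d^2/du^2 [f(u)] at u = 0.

The coefficient of u^2 in the expansion is -1/2, so f′′(0) = 2! * (-1/2) = -1.

-1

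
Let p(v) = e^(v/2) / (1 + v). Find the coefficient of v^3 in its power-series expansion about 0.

Multiply the two series term by term and collect like powers.

-29/48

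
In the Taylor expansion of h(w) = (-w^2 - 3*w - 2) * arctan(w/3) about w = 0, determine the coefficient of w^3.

Multiply each power in the prefactor through the base expansion.
[w^0] = 0;  [w^1] = -2/3;  [w^2] = -1;  [w^3] = -25/81.

-25/81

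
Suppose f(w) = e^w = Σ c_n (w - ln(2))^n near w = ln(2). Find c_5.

Differentiate repeatedly and evaluate at the center.
f(ln(2)) = 2
f′(ln(2)) = 2
f′′(ln(2)) = 2
f′′′(ln(2)) = 2
f^(4)(ln(2)) = 2
f^(5)(ln(2)) = 2

1/60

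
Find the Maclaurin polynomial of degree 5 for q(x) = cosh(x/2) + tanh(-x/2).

Expand each term separately and add.
q(0) = 1
q′(0) = -1/2
q′′(0) = 1/4
q′′′(0) = 1/4
q^(4)(0) = 1/16
q^(5)(0) = -1/2
Then c_k = q^(k)(0)/k! gives each Taylor coefficient.

-x^5/240 + x^4/384 + x^3/24 + x^2/8 - x/2 + 1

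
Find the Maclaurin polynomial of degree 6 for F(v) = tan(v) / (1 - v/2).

67*v^6/480 + 67*v^5/240 + 7*v^4/24 + 7*v^3/12 + v^2/2 + v

Multiply the two series term by term and collect like powers.
[v^0] = 0;  [v^1] = 1;  [v^2] = 1/2;  [v^3] = 7/12;  [v^4] = 7/24;  [v^5] = 67/240;  [v^6] = 67/480.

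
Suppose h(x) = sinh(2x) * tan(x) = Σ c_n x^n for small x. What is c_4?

2

Multiply the two series term by term and collect like powers.
So c_4 = h^(4)(0)/4! = 2.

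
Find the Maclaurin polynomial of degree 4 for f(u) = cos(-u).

f(0) = 1
f′(0) = 0
f′′(0) = -1
f′′′(0) = 0
f^(4)(0) = 1

u^4/24 - u^2/2 + 1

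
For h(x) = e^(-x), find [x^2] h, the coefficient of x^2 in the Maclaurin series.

1/2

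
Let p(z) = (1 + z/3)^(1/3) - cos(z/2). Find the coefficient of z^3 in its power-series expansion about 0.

Add the two expansions coefficient-wise.
p(0) = 0
p′(0) = 1/9
p′′(0) = 73/324
p′′′(0) = 10/729
So c_3 = p′′′(0)/3! = 5/2187.

5/2187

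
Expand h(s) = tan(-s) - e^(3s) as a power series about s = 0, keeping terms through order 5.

Combine the two series term by term.
[s^0] = -1;  [s^1] = -4;  [s^2] = -9/2;  [s^3] = -29/6;  [s^4] = -27/8;  [s^5] = -259/120.

-259*s^5/120 - 27*s^4/8 - 29*s^3/6 - 9*s^2/2 - 4*s - 1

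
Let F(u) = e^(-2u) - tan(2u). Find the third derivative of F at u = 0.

-24

Expand each term separately and add.
The coefficient of u^3 in the expansion is -4, so F′′′(0) = 3! * (-4) = -24.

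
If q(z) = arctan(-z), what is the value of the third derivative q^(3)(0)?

2

From the series, [z^3] q = 1/3; multiply by 3! = 6 to get 2.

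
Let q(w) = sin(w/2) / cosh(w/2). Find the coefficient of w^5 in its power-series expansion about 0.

3/320

Write the quotient as an unknown series and match coefficients against numerator = denominator · series.
q(0) = 0
q′(0) = 1/2
q′′(0) = 0
q′′′(0) = -1/2
q^(4)(0) = 0
q^(5)(0) = 9/8
The Taylor polynomial is Σ q^(k)(0)/k! · w^k.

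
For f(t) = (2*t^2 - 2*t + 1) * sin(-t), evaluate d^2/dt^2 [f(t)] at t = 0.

Shift and add copies of the series according to the polynomial's terms.
From the series, [t^2] f = 2; multiply by 2! = 2 to get 4.

4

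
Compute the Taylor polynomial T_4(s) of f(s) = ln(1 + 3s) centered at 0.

-81*s^4/4 + 9*s^3 - 9*s^2/2 + 3*s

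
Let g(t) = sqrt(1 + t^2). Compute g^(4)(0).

From the series, [t^4] g = -1/8; multiply by 4! = 24 to get -3.

-3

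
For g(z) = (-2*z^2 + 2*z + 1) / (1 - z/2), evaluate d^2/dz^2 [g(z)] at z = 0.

-3/2

Distribute the polynomial across the series and collect like powers.
The coefficient of z^2 in the expansion is -3/4, so g′′(0) = 2! * (-3/4) = -3/2.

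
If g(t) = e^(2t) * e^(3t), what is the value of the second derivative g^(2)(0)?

25

Expand each factor separately, then convolve coefficients.
The coefficient of t^2 in the expansion is 25/2, so g′′(0) = 2! * (25/2) = 25.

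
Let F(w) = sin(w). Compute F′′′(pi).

The coefficient of (w - pi)^3 in the expansion is 1/6, so F′′′(pi) = 3! * (1/6) = 1.

1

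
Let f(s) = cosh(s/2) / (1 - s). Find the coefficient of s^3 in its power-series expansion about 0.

9/8

Take the Cauchy product of the two expansions.
[s^0] = 1;  [s^1] = 1;  [s^2] = 9/8;  [s^3] = 9/8.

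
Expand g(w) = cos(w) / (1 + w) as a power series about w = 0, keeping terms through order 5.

-13*w^5/24 + 13*w^4/24 - w^3/2 + w^2/2 - w + 1

Write out both Maclaurin series and multiply, keeping only the needed powers.
g(0) = 1
g′(0) = -1
g′′(0) = 1
g′′′(0) = -3
g^(4)(0) = 13
g^(5)(0) = -65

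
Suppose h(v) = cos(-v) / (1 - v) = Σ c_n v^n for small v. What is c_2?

Write out both Maclaurin series and multiply, keeping only the needed powers.
h(0) = 1
h′(0) = 1
h′′(0) = 1
So c_2 = h′′(0)/2! = 1/2.

1/2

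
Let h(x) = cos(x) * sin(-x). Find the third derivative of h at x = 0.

4

Expand each factor separately, then convolve coefficients.
The coefficient of x^3 in the expansion is 2/3, so h′′′(0) = 3! * (2/3) = 4.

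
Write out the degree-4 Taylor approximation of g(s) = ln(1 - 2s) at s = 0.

-4*s^4 - 8*s^3/3 - 2*s^2 - 2*s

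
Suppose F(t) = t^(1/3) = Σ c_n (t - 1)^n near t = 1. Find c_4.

[(t - 1)^0] = 1;  [(t - 1)^1] = 1/3;  [(t - 1)^2] = -1/9;  [(t - 1)^3] = 5/81;  [(t - 1)^4] = -10/243.
So c_4 = F^(4)(1)/4! = -10/243.

-10/243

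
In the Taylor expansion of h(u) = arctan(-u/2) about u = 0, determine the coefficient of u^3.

Use the known series and substitute for the argument.
h(0) = 0
h′(0) = -1/2
h′′(0) = 0
h′′′(0) = 1/4
Then c_k = h^(k)(0)/k! gives each Taylor coefficient.

1/24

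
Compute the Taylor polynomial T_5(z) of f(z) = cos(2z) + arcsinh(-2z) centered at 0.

Combine the two series term by term.
f(0) = 1
f′(0) = -2
f′′(0) = -4
f′′′(0) = 8
f^(4)(0) = 16
f^(5)(0) = -288

-12*z^5/5 + 2*z^4/3 + 4*z^3/3 - 2*z^2 - 2*z + 1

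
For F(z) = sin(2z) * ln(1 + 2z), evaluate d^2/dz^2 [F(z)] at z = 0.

Write out both Maclaurin series and multiply, keeping only the needed powers.
From the series, [z^2] F = 4; multiply by 2! = 2 to get 8.

8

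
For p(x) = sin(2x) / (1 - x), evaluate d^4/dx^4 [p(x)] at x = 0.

Multiply the two series term by term and collect like powers.
From the series, [x^4] p = 2/3; multiply by 4! = 24 to get 16.

16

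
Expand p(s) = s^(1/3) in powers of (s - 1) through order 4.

-10*(s - 1)^4/243 + 5*(s - 1)^3/81 - (s - 1)^2/9 + (s - 1)/3 + 1

Compute the successive derivatives at the expansion point and divide by k!.
[(s - 1)^0] = 1;  [(s - 1)^1] = 1/3;  [(s - 1)^2] = -1/9;  [(s - 1)^3] = 5/81;  [(s - 1)^4] = -10/243.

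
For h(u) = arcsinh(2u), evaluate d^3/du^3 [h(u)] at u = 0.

-8

The coefficient of u^3 in the expansion is -4/3, so h′′′(0) = 3! * (-4/3) = -8.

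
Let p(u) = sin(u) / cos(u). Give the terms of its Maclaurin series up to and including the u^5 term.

Divide the numerator series by the denominator series (power-series long division).
[u^0] = 0;  [u^1] = 1;  [u^2] = 0;  [u^3] = 1/3;  [u^4] = 0;  [u^5] = 2/15.

2*u^5/15 + u^3/3 + u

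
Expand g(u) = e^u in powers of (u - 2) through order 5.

g(2) = e^(2)
g′(2) = e^(2)
g′′(2) = e^(2)
g′′′(2) = e^(2)
g^(4)(2) = e^(2)
g^(5)(2) = e^(2)

(u - 2)^5*e^(2)/120 + (u - 2)^4*e^(2)/24 + (u - 2)^3*e^(2)/6 + (u - 2)^2*e^(2)/2 + (u - 2)*e^(2) + e^(2)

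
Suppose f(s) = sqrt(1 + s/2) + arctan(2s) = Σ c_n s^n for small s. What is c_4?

-5/2048

Combine the two series term by term.
f(0) = 1
f′(0) = 9/4
f′′(0) = -1/16
f′′′(0) = -1021/64
f^(4)(0) = -15/256
Dividing each by k! gives the coefficients c_0, ..., c_4.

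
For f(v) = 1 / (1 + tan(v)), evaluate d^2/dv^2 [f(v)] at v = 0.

2

Write 1/(1+u) = 1 - u + u^2 - u^3 + ... and substitute the series for u.
The coefficient of v^2 in the expansion is 1, so f′′(0) = 2! * (1) = 2.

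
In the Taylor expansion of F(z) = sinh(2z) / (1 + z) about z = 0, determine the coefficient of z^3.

10/3

Write out both Maclaurin series and multiply, keeping only the needed powers.
[z^0] = 0;  [z^1] = 2;  [z^2] = -2;  [z^3] = 10/3.
So c_3 = F′′′(0)/3! = 10/3.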